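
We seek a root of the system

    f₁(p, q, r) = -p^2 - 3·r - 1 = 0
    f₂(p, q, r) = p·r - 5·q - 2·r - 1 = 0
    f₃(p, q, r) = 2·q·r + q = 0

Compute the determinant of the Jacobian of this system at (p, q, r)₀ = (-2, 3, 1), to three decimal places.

-81.000

J = [[-2·p, 0, -3], [r, -5, p - 2], [0, 2·r + 1, 2·q]].
At the point, J = [[4.000, 0.000, -3.000], [1.000, -5.000, -4.000], [0.000, 3.000, 6.000]].
det J = -81.000.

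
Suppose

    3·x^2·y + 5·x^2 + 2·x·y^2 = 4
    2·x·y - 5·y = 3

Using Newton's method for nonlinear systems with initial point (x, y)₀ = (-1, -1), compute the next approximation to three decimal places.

At (-1, -1): F = (-4.000, 4.000).
Jacobian J = [[6·x·y + 10·x + 2·y^2, 3·x^2 + 4·x·y], [2·y, 2·x - 5]].
At the point, J = [[-2.000, 7.000], [-2.000, -7.000]] (det J = 28.000).
Solving J·Δ = −F gives Δ = (0.000, 0.571).
Then the next iterate is (x, y)₁ = (-1.000, -0.429).

(-1.000, -0.429)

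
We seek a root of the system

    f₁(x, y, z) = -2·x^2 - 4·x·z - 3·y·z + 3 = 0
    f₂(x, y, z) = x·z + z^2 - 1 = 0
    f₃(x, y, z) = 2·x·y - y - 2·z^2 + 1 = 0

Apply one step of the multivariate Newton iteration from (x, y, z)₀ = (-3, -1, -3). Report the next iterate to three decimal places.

(-1.637, -0.359, -1.565)

At (-3, -1, -3): F = (-60.000, 17.000, -10.000).
Jacobian J = [[-4·x - 4·z, -3·z, -4·x - 3·y], [z, 0, x + 2·z], [2·y, 2·x - 1, -4·z]].
At the point, J = [[24.000, 9.000, 15.000], [-3.000, 0.000, -9.000], [-2.000, -7.000, 12.000]] (det J = -711.000).
Solving J·Δ = −F gives Δ = (1.363, 0.641, 1.435).
Then the next iterate is (x, y, z)₁ = (-1.637, -0.359, -1.565).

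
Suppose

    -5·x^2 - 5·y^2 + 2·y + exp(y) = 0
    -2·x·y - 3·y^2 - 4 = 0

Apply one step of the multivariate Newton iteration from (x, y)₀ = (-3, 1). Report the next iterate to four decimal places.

At (-3, 1): F = (-45.281718, -1.0000).
Jacobian J = [[-10·x, -10·y + exp(y) + 2], [-2·y, -2·x - 6·y]].
At the point, J = [[30.0000, -5.281718], [-2.0000, 0.0000]] (det J = -10.563436).
Solving J·Δ = −F gives Δ = (-0.5000, -11.4133).
Then the next iterate is (x, y)₁ = (-3.5000, -10.4133).

(-3.5000, -10.4133)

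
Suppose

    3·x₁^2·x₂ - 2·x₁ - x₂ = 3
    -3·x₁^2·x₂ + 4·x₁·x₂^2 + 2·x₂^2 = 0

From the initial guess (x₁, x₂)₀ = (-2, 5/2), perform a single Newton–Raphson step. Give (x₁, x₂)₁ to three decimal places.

(-1.385, 1.698)

At (-2, 5/2): F = (28.500, -67.500).
Jacobian J = [[6·x₁·x₂ - 2, 3·x₁^2 - 1], [-6·x₁·x₂ + 4·x₂^2, -3·x₁^2 + 8·x₁·x₂ + 4·x₂]].
At the point, J = [[-32.000, 11.000], [55.000, -42.000]] (det J = 739.000).
Solving J·Δ = −F gives Δ = (0.615, -0.802).
Then the next iterate is (x₁, x₂)₁ = (-1.385, 1.698).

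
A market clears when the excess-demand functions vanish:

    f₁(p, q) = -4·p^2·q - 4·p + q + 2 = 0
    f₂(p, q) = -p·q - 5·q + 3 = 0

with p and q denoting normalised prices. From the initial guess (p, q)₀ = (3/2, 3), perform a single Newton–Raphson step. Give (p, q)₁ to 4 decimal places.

(1.2881, 0.5593)

At (3/2, 3): F = (-28.0000, -16.5000).
Jacobian J = [[-8·p·q - 4, -4·p^2 + 1], [-q, -p - 5]].
At the point, J = [[-40.0000, -8.0000], [-3.0000, -6.5000]] (det J = 236.0000).
Solving J·Δ = −F gives Δ = (-0.2119, -2.4407).
Then the next iterate is (p, q)₁ = (1.2881, 0.5593).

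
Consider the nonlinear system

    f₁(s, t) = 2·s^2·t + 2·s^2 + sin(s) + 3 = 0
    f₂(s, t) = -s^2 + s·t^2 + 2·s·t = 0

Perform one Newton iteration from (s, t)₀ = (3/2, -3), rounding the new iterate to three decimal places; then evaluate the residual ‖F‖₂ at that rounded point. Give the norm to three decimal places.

1.047

At (3/2, -3): F = (-5.00251, 2.250).
Jacobian J = [[4·s·t + 4·s + cos(s), 2·s^2], [-2·s + t^2 + 2·t, 2·s·t + 2·s]].
At the point, J = [[-11.92926, 4.500], [0.000, -6.000]] (det J = 71.57558).
Solving J·Δ = −F gives Δ = (-0.278, 0.375).
Then the next iterate is (s, t)₁ = (1.222, -2.625).
Re-evaluating at (1.222, -2.625): F = (-0.91339, 0.51156), so ‖F‖₂ = 1.047.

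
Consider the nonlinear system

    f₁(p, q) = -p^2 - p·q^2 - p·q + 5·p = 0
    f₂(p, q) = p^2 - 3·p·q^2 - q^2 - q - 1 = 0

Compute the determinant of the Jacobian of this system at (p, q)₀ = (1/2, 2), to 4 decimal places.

-5.5000

J = [[-2·p - q^2 - q + 5, -2·p·q - p], [2·p - 3·q^2, -6·p·q - 2·q - 1]].
At the point, J = [[-2.0000, -2.5000], [-11.0000, -11.0000]].
det J = -5.5000.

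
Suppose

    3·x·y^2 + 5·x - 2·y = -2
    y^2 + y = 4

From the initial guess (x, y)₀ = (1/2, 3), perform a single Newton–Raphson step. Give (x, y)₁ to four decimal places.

(0.3750, 1.8571)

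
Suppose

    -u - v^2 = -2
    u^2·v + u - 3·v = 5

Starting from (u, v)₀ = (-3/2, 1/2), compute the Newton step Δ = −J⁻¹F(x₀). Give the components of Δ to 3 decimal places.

At (-3/2, 1/2): F = (3.250, -6.875).
Jacobian J = [[-1, -2·v], [2·u·v + 1, u^2 - 3]].
At the point, J = [[-1.000, -1.000], [-0.500, -0.750]] (det J = 0.250).
Solving J·Δ = −F gives Δ = (37.250, -34.000).

(37.250, -34.000)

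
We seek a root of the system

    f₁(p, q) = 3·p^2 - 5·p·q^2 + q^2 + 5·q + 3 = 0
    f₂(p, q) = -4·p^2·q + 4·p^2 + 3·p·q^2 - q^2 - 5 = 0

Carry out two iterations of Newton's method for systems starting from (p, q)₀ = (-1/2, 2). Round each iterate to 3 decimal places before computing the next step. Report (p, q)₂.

At (-1/2, 2): F = (27.750, -16.000).
Jacobian J = [[6·p - 5·q^2, -10·p·q + 2·q + 5], [-8·p·q + 8·p + 3·q^2, -4·p^2 + 6·p·q - 2·q]].
At the point, J = [[-23.000, 19.000], [16.000, -11.000]] (det J = -51.000).
Solving J·Δ = −F gives Δ = (-0.025, -1.490).
Then the next iterate is (p, q)₁ = (-0.525, 0.510).
Round to (-0.525, 0.510) and repeat: F = (7.31974, -5.12953), J = [[-4.45050, 8.69750], [-1.27770, -3.729]].
Δ = (-0.625, -1.161), so (p, q)₂ = (-1.150, -0.651).

(-1.150, -0.651)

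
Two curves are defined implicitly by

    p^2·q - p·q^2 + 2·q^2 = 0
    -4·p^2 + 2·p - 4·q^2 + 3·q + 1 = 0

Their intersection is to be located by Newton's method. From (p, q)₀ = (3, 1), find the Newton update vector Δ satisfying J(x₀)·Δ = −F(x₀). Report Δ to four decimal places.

(-1.3178, -0.2016)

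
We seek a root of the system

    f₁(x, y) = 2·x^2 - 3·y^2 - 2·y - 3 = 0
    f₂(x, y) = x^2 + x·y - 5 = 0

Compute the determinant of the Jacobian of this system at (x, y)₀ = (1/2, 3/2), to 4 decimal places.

28.5000

J = [[4·x, -6·y - 2], [2·x + y, x]].
At the point, J = [[2.0000, -11.0000], [2.5000, 0.5000]].
det J = 28.5000.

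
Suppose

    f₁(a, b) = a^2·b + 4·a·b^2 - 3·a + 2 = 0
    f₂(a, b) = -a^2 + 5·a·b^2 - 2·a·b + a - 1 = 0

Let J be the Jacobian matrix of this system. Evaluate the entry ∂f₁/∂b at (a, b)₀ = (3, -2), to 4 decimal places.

-39.0000

∂f₁/∂b = a^2 + 8·a·b.
At (3, -2) this is -39.0000.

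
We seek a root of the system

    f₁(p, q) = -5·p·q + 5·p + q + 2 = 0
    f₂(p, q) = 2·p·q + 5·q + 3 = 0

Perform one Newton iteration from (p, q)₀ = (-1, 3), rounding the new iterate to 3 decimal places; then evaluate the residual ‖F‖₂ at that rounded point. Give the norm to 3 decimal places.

7.010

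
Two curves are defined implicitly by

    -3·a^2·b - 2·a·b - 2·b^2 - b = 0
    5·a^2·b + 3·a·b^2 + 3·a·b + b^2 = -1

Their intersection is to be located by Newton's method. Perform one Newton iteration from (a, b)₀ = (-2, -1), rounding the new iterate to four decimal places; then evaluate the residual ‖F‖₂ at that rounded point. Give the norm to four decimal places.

At (-2, -1): F = (7.0000, -18.0000).
Jacobian J = [[-6·a·b - 2·b, -3·a^2 - 2·a - 4·b - 1], [10·a·b + 3·b^2 + 3·b, 5·a^2 + 6·a·b + 3·a + 2·b]].
At the point, J = [[-10.0000, -5.0000], [20.0000, 24.0000]] (det J = -140.0000).
Solving J·Δ = −F gives Δ = (0.5571, 0.2857).
Then the next iterate is (a, b)₁ = (-1.4429, -0.7143).
Re-evaluating at (-1.4429, -0.7143): F = (2.093957, -5.042115), so ‖F‖₂ = 5.4596.

5.4596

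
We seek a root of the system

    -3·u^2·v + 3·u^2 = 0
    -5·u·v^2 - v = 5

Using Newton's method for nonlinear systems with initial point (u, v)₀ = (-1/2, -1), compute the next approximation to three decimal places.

At (-1/2, -1): F = (1.500, -1.500).
Jacobian J = [[-6·u·v + 6·u, -3·u^2], [-5·v^2, -10·u·v - 1]].
At the point, J = [[-6.000, -0.750], [-5.000, -6.000]] (det J = 32.250).
Solving J·Δ = −F gives Δ = (0.314, -0.512).
Then the next iterate is (u, v)₁ = (-0.186, -1.512).

(-0.186, -1.512)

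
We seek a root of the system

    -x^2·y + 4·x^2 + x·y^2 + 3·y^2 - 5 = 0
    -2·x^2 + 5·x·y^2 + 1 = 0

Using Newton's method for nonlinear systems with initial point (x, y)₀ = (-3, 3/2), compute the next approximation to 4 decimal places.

(-1.4109, 1.1932)

At (-3, 3/2): F = (17.5000, -50.7500).
Jacobian J = [[-2·x·y + 8·x + y^2, -x^2 + 2·x·y + 6·y], [-4·x + 5·y^2, 10·x·y]].
At the point, J = [[-12.7500, -9.0000], [23.2500, -45.0000]] (det J = 783.0000).
Solving J·Δ = −F gives Δ = (1.5891, -0.3068).
Then the next iterate is (x, y)₁ = (-1.4109, 1.1932).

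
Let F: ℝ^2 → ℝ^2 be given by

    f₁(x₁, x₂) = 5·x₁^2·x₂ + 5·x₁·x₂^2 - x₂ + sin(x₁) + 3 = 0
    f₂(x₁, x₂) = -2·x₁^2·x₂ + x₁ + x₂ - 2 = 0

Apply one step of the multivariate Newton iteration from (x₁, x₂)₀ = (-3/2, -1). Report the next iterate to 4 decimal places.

(-2.4842, 0.4060)

At (-3/2, -1): F = (-15.747495, 0.0000).
Jacobian J = [[10·x₁·x₂ + 5·x₂^2 + cos(x₁), 5·x₁^2 + 10·x₁·x₂ - 1], [-4·x₁·x₂ + 1, -2·x₁^2 + 1]].
At the point, J = [[20.070737, 25.2500], [-5.0000, -3.5000]] (det J = 56.002420).
Solving J·Δ = −F gives Δ = (-0.9842, 1.4060).
Then the next iterate is (x₁, x₂)₁ = (-2.4842, 0.4060).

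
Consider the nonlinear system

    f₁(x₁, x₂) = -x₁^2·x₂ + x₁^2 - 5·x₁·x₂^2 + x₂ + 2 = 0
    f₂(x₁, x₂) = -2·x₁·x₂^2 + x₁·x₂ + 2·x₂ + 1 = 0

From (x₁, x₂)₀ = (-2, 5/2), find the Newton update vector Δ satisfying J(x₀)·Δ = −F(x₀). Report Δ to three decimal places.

At (-2, 5/2): F = (61.000, 26.000).
Jacobian J = [[-2·x₁·x₂ + 2·x₁ - 5·x₂^2, -x₁^2 - 10·x₁·x₂ + 1], [-2·x₂^2 + x₂, -4·x₁·x₂ + x₁ + 2]].
At the point, J = [[-25.250, 47.000], [-10.000, 20.000]] (det J = -35.000).
Solving J·Δ = −F gives Δ = (-0.057, -1.329).

(-0.057, -1.329)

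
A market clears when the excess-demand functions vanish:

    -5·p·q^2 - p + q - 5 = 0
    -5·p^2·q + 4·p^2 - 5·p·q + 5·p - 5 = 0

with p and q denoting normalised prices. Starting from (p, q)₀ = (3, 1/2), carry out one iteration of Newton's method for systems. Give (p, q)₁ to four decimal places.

(-0.0372, 0.1845)

At (3, 1/2): F = (-11.2500, 16.0000).
Jacobian J = [[-5·q^2 - 1, -10·p·q + 1], [-10·p·q + 8·p - 5·q + 5, -5·p^2 - 5·p]].
At the point, J = [[-2.2500, -14.0000], [11.5000, -60.0000]] (det J = 296.0000).
Solving J·Δ = −F gives Δ = (-3.0372, -0.3155).
Then the next iterate is (p, q)₁ = (-0.0372, 0.1845).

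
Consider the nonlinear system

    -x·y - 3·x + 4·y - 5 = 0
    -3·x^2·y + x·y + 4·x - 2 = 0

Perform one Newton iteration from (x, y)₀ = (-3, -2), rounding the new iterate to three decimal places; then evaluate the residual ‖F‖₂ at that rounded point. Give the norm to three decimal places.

2.270

At (-3, -2): F = (-10.000, 46.000).
Jacobian J = [[-y - 3, -x + 4], [-6·x·y + y + 4, -3·x^2 + x]].
At the point, J = [[-1.000, 7.000], [-34.000, -30.000]] (det J = 268.000).
Solving J·Δ = −F gives Δ = (0.082, 1.440).
Then the next iterate is (x, y)₁ = (-2.918, -0.560).
Re-evaluating at (-2.918, -0.560): F = (-0.12008, 2.26682), so ‖F‖₂ = 2.270.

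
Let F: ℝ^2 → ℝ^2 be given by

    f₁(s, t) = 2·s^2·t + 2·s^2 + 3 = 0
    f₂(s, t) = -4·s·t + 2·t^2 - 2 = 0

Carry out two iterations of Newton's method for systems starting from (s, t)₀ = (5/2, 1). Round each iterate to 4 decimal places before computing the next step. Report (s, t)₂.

(0.5936, -0.4038)

At (5/2, 1): F = (28.0000, -10.0000).
Jacobian J = [[4·s·t + 4·s, 2·s^2], [-4·t, -4·s + 4·t]].
At the point, J = [[20.0000, 12.5000], [-4.0000, -6.0000]] (det J = -70.0000).
Solving J·Δ = −F gives Δ = (-0.6143, -1.2571).
Then the next iterate is (s, t)₁ = (1.8857, -0.2571).
Round to (1.8857, -0.2571) and repeat: F = (8.283303, 0.071455), J = [[5.603546, 7.111729], [1.0284, -8.5712]].
Δ = (-1.2921, -0.1467), so (s, t)₂ = (0.5936, -0.4038).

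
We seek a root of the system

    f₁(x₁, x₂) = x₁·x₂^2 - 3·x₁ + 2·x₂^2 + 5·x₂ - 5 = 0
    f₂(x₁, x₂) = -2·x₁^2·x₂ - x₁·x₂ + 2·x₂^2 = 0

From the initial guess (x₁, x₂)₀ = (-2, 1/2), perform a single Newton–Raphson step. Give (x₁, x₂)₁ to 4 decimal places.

(-2.2308, -0.3269)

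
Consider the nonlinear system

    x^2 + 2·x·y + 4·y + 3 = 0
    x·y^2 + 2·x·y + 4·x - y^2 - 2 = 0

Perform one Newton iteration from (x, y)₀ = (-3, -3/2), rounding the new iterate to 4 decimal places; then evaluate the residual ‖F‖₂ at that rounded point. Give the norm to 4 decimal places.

10.9978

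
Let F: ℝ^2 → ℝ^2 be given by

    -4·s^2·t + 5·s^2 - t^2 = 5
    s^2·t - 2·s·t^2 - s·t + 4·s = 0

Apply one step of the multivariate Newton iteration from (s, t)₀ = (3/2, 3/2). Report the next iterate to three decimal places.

(-0.014, 1.087)

At (3/2, 3/2): F = (-9.500, 0.375).
Jacobian J = [[-8·s·t + 10·s, -4·s^2 - 2·t], [2·s·t - 2·t^2 - t + 4, s^2 - 4·s·t - s]].
At the point, J = [[-3.000, -12.000], [2.500, -8.250]] (det J = 54.750).
Solving J·Δ = −F gives Δ = (-1.514, -0.413).
Then the next iterate is (s, t)₁ = (-0.014, 1.087).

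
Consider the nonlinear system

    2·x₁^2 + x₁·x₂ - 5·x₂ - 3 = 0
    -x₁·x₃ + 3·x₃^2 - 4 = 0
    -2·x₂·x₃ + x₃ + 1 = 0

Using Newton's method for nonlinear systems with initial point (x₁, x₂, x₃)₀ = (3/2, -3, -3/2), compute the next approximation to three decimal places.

(0.347, -0.560, -1.189)

At (3/2, -3, -3/2): F = (12.000, 5.000, -9.500).
Jacobian J = [[4·x₁ + x₂, x₁ - 5, 0], [-x₃, 0, -x₁ + 6·x₃], [0, -2·x₃, -2·x₂ + 1]].
At the point, J = [[3.000, -3.500, 0.000], [1.500, 0.000, -10.500], [0.000, 3.000, 7.000]] (det J = 131.250).
Solving J·Δ = −F gives Δ = (-1.153, 2.440, 0.311).
Then the next iterate is (x₁, x₂, x₃)₁ = (0.347, -0.560, -1.189).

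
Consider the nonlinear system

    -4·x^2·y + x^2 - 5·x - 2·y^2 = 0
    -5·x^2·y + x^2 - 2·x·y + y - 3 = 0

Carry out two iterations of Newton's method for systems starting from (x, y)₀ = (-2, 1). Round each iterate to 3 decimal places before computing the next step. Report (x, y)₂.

(-0.220, 1.089)

At (-2, 1): F = (-4.000, -14.000).
Jacobian J = [[-8·x·y + 2·x - 5, -4·x^2 - 4·y], [-10·x·y + 2·x - 2·y, -5·x^2 - 2·x + 1]].
At the point, J = [[7.000, -20.000], [14.000, -15.000]] (det J = 175.000).
Solving J·Δ = −F gives Δ = (1.257, 0.240).
Then the next iterate is (x, y)₁ = (-0.743, 1.240).
Round to (-0.743, 1.240) and repeat: F = (-1.54631, -2.78801), J = [[0.88456, -7.16820], [5.24720, -0.27425]].
Δ = (0.523, -0.151), so (x, y)₂ = (-0.220, 1.089).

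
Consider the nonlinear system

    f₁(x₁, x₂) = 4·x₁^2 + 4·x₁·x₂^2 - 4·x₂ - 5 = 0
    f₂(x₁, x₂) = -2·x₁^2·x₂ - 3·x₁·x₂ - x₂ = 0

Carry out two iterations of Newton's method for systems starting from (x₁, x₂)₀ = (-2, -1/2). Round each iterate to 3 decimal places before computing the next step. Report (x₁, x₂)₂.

(-1.056, -0.653)

At (-2, -1/2): F = (11.000, 1.500).
Jacobian J = [[8·x₁ + 4·x₂^2, 8·x₁·x₂ - 4], [-4·x₁·x₂ - 3·x₂, -2·x₁^2 - 3·x₁ - 1]].
At the point, J = [[-15.000, 4.000], [-2.500, -3.000]] (det J = 55.000).
Solving J·Δ = −F gives Δ = (0.709, -0.091).
Then the next iterate is (x₁, x₂)₁ = (-1.291, -0.591).
Round to (-1.291, -0.591) and repeat: F = (2.22704, 0.27207), J = [[-8.93088, 2.10385], [-1.27892, -0.46036]].
Δ = (0.235, -0.062), so (x₁, x₂)₂ = (-1.056, -0.653).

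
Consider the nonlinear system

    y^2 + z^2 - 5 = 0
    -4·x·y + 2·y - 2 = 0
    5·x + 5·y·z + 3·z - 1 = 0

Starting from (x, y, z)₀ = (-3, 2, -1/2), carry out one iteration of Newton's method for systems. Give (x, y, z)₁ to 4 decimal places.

(0.7307, 2.2747, -0.1513)

At (-3, 2, -1/2): F = (-0.7500, 26.0000, -22.5000).
Jacobian J = [[0, 2·y, 2·z], [-4·y, -4·x + 2, 0], [5, 5·z, 5·y + 3]].
At the point, J = [[0.0000, 4.0000, -1.0000], [-8.0000, 14.0000, 0.0000], [5.0000, -2.5000, 13.0000]] (det J = 466.0000).
Solving J·Δ = −F gives Δ = (3.7307, 0.2747, 0.3487).
Then the next iterate is (x, y, z)₁ = (0.7307, 2.2747, -0.1513).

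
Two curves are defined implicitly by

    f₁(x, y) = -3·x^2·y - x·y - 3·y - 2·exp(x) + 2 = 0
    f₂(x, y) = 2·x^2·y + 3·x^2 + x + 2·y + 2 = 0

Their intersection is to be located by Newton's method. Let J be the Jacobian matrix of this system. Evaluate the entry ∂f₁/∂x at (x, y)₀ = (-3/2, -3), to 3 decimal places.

-24.446

∂f₁/∂x = -6·x·y - y - 2·exp(x).
At (-3/2, -3) this is -24.446.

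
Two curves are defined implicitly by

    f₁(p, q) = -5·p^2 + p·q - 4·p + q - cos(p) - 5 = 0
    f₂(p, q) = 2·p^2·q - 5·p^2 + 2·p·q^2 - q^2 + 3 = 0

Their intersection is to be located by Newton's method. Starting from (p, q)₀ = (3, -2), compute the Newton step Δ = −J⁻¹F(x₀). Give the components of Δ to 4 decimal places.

At (3, -2): F = (-69.010008, -58.0000).
Jacobian J = [[-10·p + q + sin(p) - 4, p + 1], [4·p·q - 10·p + 2·q^2, 2·p^2 + 4·p·q - 2·q]].
At the point, J = [[-35.858880, 4.0000], [-46.0000, -2.0000]] (det J = 255.717760).
Solving J·Δ = −F gives Δ = (-1.4470, 4.2807).

(-1.4470, 4.2807)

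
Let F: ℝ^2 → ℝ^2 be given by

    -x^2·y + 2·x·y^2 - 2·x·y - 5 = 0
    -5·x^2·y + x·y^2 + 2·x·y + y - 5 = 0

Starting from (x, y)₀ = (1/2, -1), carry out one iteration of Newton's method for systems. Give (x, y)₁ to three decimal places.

(1.894, 0.298)

At (1/2, -1): F = (-2.750, -5.250).
Jacobian J = [[-2·x·y + 2·y^2 - 2·y, -x^2 + 4·x·y - 2·x], [-10·x·y + y^2 + 2·y, -5·x^2 + 2·x·y + 2·x + 1]].
At the point, J = [[5.000, -3.250], [4.000, -0.250]] (det J = 11.750).
Solving J·Δ = −F gives Δ = (1.394, 1.298).
Then the next iterate is (x, y)₁ = (1.894, 0.298).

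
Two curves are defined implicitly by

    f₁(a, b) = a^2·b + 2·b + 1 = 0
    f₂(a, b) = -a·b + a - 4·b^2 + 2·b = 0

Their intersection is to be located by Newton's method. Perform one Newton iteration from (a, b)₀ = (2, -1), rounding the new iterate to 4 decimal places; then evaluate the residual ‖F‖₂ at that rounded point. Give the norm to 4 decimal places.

1.3443

At (2, -1): F = (-5.0000, -2.0000).
Jacobian J = [[2·a·b, a^2 + 2], [-b + 1, -a - 8·b + 2]].
At the point, J = [[-4.0000, 6.0000], [2.0000, 8.0000]] (det J = -44.0000).
Solving J·Δ = −F gives Δ = (-0.6364, 0.4091).
Then the next iterate is (a, b)₁ = (1.3636, -0.5909).
Re-evaluating at (1.3636, -0.5909): F = (-1.280522, -0.4091), so ‖F‖₂ = 1.3443.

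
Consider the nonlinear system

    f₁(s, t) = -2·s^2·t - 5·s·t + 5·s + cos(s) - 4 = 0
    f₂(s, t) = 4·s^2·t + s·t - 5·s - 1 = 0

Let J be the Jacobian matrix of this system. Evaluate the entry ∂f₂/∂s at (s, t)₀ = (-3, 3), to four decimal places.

-74.0000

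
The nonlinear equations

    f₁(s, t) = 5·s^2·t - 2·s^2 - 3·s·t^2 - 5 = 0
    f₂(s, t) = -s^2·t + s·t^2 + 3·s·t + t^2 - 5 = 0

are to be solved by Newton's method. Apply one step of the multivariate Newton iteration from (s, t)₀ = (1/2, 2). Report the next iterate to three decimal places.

(5.903, -4.444)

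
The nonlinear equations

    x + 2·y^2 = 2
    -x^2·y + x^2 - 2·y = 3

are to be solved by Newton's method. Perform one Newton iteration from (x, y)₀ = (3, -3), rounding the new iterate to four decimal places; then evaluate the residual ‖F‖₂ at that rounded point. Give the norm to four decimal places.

11.5530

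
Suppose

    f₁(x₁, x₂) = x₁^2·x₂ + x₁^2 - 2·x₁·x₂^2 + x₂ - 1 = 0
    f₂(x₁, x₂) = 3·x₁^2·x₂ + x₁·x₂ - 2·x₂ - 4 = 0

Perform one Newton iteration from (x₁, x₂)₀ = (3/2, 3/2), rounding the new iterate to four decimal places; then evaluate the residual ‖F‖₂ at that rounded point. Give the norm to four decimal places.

0.8934

At (3/2, 3/2): F = (-0.6250, 5.3750).
Jacobian J = [[2·x₁·x₂ + 2·x₁ - 2·x₂^2, x₁^2 - 4·x₁·x₂ + 1], [6·x₁·x₂ + x₂, 3·x₁^2 + x₁ - 2]].
At the point, J = [[3.0000, -5.7500], [15.0000, 6.2500]] (det J = 105.0000).
Solving J·Δ = −F gives Δ = (-0.2571, -0.2429).
Then the next iterate is (x₁, x₂)₁ = (1.2429, 1.2571).
Re-evaluating at (1.2429, 1.2571): F = (-0.184442, 0.874155), so ‖F‖₂ = 0.8934.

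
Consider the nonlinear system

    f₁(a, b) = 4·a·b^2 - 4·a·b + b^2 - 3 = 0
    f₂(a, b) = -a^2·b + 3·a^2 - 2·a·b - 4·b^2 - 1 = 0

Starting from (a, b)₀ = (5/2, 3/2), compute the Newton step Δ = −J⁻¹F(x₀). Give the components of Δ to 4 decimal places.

(0.1728, -0.3160)

At (5/2, 3/2): F = (6.7500, -8.1250).
Jacobian J = [[4·b^2 - 4·b, 8·a·b - 4·a + 2·b], [-2·a·b + 6·a - 2·b, -a^2 - 2·a - 8·b]].
At the point, J = [[3.0000, 23.0000], [4.5000, -23.2500]] (det J = -173.2500).
Solving J·Δ = −F gives Δ = (0.1728, -0.3160).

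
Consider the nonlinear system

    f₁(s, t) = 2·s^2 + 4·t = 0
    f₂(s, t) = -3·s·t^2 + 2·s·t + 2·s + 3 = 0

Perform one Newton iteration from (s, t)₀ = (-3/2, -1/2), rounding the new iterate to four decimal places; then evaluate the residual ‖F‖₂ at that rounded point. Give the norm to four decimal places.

At (-3/2, -1/2): F = (2.5000, 2.6250).
Jacobian J = [[4·s, 4], [-3·t^2 + 2·t + 2, -6·s·t + 2·s]].
At the point, J = [[-6.0000, 4.0000], [0.2500, -7.5000]] (det J = 44.0000).
Solving J·Δ = −F gives Δ = (0.6648, 0.3722).
Then the next iterate is (s, t)₁ = (-0.8352, -0.1278).
Re-evaluating at (-0.8352, -0.1278): F = (0.883918, 1.584001), so ‖F‖₂ = 1.8139.

1.8139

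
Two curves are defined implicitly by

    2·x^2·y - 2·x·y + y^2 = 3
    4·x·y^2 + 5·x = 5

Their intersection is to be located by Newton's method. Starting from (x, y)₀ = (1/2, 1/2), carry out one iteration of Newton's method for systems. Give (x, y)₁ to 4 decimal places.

(-1.1667, 6.5000)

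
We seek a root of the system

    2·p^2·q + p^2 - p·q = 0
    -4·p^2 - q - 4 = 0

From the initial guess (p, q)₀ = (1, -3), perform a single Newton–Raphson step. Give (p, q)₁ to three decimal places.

(0.533, -4.267)

At (1, -3): F = (-2.000, -5.000).
Jacobian J = [[4·p·q + 2·p - q, 2·p^2 - p], [-8·p, -1]].
At the point, J = [[-7.000, 1.000], [-8.000, -1.000]] (det J = 15.000).
Solving J·Δ = −F gives Δ = (-0.467, -1.267).
Then the next iterate is (p, q)₁ = (0.533, -4.267).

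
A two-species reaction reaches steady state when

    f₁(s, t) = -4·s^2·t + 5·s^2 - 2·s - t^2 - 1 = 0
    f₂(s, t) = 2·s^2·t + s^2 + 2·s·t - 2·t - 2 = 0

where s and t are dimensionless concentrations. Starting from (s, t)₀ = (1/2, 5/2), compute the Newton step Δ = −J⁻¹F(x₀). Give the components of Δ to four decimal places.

At (1/2, 5/2): F = (-9.5000, -3.0000).
Jacobian J = [[-8·s·t + 10·s - 2, -4·s^2 - 2·t], [4·s·t + 2·s + 2·t, 2·s^2 + 2·s - 2]].
At the point, J = [[-7.0000, -6.0000], [11.0000, -0.5000]] (det J = 69.5000).
Solving J·Δ = −F gives Δ = (0.1906, -1.8058).

(0.1906, -1.8058)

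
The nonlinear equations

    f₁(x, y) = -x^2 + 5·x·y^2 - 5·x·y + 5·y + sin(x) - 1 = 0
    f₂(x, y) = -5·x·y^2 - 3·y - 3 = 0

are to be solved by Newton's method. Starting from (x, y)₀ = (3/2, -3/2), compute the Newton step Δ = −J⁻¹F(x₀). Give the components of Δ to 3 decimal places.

At (3/2, -3/2): F = (18.37249, -15.375).
Jacobian J = [[-2·x + 5·y^2 - 5·y + cos(x), 10·x·y - 5·x + 5], [-5·y^2, -10·x·y - 3]].
At the point, J = [[15.82074, -25.000], [-11.250, 19.500]] (det J = 27.25438).
Solving J·Δ = −F gives Δ = (0.958, 1.341).

(0.958, 1.341)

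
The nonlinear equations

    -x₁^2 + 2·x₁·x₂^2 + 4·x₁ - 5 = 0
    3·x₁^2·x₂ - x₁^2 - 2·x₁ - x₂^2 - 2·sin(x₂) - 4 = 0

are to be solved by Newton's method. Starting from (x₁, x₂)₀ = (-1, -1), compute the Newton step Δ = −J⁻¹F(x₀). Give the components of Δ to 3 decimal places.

At (-1, -1): F = (-12.000, -5.31706).
Jacobian J = [[-2·x₁ + 2·x₂^2 + 4, 4·x₁·x₂], [6·x₁·x₂ - 2·x₁ - 2, 3·x₁^2 - 2·x₂ - 2·cos(x₂)]].
At the point, J = [[8.000, 4.000], [6.000, 3.91940]] (det J = 7.35516).
Solving J·Δ = −F gives Δ = (3.503, -4.006).

(3.503, -4.006)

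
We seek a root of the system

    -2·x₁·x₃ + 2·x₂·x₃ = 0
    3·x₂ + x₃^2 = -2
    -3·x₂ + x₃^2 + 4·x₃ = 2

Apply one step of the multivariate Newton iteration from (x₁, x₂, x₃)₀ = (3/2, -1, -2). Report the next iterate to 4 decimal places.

(-2.0000, -2.0000, -2.0000)

At (3/2, -1, -2): F = (10.0000, 3.0000, -3.0000).
Jacobian J = [[-2·x₃, 2·x₃, -2·x₁ + 2·x₂], [0, 3, 2·x₃], [0, -3, 2·x₃ + 4]].
At the point, J = [[4.0000, -4.0000, -5.0000], [0.0000, 3.0000, -4.0000], [0.0000, -3.0000, 0.0000]] (det J = -48.0000).
Solving J·Δ = −F gives Δ = (-3.5000, -1.0000, 0.0000).
Then the next iterate is (x₁, x₂, x₃)₁ = (-2.0000, -2.0000, -2.0000).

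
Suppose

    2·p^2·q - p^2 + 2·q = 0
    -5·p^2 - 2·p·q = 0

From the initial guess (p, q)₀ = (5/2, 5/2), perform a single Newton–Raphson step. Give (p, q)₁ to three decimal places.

(1.054, 2.425)

At (5/2, 5/2): F = (30.000, -43.750).
Jacobian J = [[4·p·q - 2·p, 2·p^2 + 2], [-10·p - 2·q, -2·p]].
At the point, J = [[20.000, 14.500], [-30.000, -5.000]] (det J = 335.000).
Solving J·Δ = −F gives Δ = (-1.446, -0.075).
Then the next iterate is (p, q)₁ = (1.054, 2.425).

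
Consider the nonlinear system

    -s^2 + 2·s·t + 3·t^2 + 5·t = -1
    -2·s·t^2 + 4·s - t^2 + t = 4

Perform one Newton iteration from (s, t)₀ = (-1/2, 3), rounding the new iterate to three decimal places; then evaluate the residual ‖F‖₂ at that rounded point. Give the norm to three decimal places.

At (-1/2, 3): F = (39.750, -3.000).
Jacobian J = [[-2·s + 2·t, 2·s + 6·t + 5], [-2·t^2 + 4, -4·s·t - 2·t + 1]].
At the point, J = [[7.000, 22.000], [-14.000, 1.000]] (det J = 315.000).
Solving J·Δ = −F gives Δ = (-0.336, -1.700).
Then the next iterate is (s, t)₁ = (-0.836, 1.300).
Re-evaluating at (-0.836, 1.300): F = (9.69750, -4.90832), so ‖F‖₂ = 10.869.

10.869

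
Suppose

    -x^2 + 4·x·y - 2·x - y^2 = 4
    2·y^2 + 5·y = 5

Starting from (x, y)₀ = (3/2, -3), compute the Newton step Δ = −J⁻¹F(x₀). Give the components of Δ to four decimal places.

At (3/2, -3): F = (-36.2500, -2.0000).
Jacobian J = [[-2·x + 4·y - 2, 4·x - 2·y], [0, 4·y + 5]].
At the point, J = [[-17.0000, 12.0000], [0.0000, -7.0000]] (det J = 119.0000).
Solving J·Δ = −F gives Δ = (-2.3340, -0.2857).

(-2.3340, -0.2857)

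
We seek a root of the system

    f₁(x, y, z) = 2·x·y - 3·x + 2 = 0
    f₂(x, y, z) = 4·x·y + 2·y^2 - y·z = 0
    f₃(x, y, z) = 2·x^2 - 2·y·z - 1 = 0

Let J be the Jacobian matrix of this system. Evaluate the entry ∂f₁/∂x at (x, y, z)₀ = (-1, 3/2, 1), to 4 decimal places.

0.0000

∂f₁/∂x = 2·y - 3.
At (-1, 3/2, 1) this is 0.0000.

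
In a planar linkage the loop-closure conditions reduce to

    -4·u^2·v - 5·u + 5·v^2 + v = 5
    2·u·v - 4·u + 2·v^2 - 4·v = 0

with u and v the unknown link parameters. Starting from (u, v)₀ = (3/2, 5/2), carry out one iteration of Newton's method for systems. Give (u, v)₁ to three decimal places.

(1.261, 2.082)

At (3/2, 5/2): F = (-1.250, 4.000).
Jacobian J = [[-8·u·v - 5, -4·u^2 + 10·v + 1], [2·v - 4, 2·u + 4·v - 4]].
At the point, J = [[-35.000, 17.000], [1.000, 9.000]] (det J = -332.000).
Solving J·Δ = −F gives Δ = (-0.239, -0.418).
Then the next iterate is (u, v)₁ = (1.261, 2.082).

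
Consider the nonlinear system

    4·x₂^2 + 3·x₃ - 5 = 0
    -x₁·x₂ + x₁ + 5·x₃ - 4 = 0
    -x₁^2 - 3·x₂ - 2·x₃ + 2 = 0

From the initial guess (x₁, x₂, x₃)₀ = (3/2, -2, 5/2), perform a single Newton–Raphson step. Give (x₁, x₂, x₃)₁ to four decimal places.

(3.9795, -1.5870, -1.4638)

At (3/2, -2, 5/2): F = (18.5000, 13.0000, 0.7500).
Jacobian J = [[0, 8·x₂, 3], [-x₂ + 1, -x₁, 5], [-2·x₁, -3, -2]].
At the point, J = [[0.0000, -16.0000, 3.0000], [3.0000, -1.5000, 5.0000], [-3.0000, -3.0000, -2.0000]] (det J = 103.5000).
Solving J·Δ = −F gives Δ = (2.4795, 0.4130, -3.9638).
Then the next iterate is (x₁, x₂, x₃)₁ = (3.9795, -1.5870, -1.4638).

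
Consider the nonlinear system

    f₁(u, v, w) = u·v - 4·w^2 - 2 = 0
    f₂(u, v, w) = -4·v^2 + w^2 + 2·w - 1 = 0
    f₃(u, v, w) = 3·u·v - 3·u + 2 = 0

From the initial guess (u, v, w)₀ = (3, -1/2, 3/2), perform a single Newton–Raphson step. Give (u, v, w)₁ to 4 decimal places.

(1.0345, -0.2050, 0.6140)

At (3, -1/2, 3/2): F = (-12.5000, 3.2500, -11.5000).
Jacobian J = [[v, u, -8·w], [0, -8·v, 2·w + 2], [3·v - 3, 3·u, 0]].
At the point, J = [[-0.5000, 3.0000, -12.0000], [0.0000, 4.0000, 5.0000], [-4.5000, 9.0000, 0.0000]] (det J = -261.0000).
Solving J·Δ = −F gives Δ = (-1.9655, 0.2950, -0.8860).
Then the next iterate is (u, v, w)₁ = (1.0345, -0.2050, 0.6140).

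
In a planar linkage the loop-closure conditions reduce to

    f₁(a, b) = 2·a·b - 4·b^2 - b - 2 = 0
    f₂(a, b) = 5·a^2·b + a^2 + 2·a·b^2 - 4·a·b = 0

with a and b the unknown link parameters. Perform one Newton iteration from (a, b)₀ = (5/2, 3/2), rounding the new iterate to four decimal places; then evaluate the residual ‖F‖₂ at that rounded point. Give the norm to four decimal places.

14.4962

At (5/2, 3/2): F = (-5.0000, 49.3750).
Jacobian J = [[2·b, 2·a - 8·b - 1], [10·a·b + 2·a + 2·b^2 - 4·b, 5·a^2 + 4·a·b - 4·a]].
At the point, J = [[3.0000, -8.0000], [41.0000, 36.2500]] (det J = 436.7500).
Solving J·Δ = −F gives Δ = (-0.4894, -0.8085).
Then the next iterate is (a, b)₁ = (2.0106, 0.6915).
Re-evaluating at (2.0106, 0.6915): F = (-1.823529, 14.381005), so ‖F‖₂ = 14.4962.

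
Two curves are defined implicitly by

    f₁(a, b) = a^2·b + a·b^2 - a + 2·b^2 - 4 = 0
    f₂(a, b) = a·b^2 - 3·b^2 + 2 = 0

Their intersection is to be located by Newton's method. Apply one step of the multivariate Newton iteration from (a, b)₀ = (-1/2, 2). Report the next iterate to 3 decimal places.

(0.346, 1.385)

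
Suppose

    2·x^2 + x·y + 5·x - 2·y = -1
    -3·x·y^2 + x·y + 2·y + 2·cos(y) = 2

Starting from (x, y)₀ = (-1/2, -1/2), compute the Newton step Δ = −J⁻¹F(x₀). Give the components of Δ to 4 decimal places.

(-1.7996, -1.6996)

At (-1/2, -1/2): F = (0.2500, -0.619835).
Jacobian J = [[4·x + y + 5, x - 2], [-3·y^2 + y, -6·x·y + x - 2·sin(y) + 2]].
At the point, J = [[2.5000, -2.5000], [-1.2500, 0.958851]] (det J = -0.727872).
Solving J·Δ = −F gives Δ = (-1.7996, -1.6996).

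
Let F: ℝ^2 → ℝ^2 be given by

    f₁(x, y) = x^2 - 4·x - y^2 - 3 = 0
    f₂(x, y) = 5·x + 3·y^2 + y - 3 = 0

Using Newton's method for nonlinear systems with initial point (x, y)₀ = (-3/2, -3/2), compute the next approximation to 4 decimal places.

(-1.2988, -2.0305)

At (-3/2, -3/2): F = (3.0000, -5.2500).
Jacobian J = [[2·x - 4, -2·y], [5, 6·y + 1]].
At the point, J = [[-7.0000, 3.0000], [5.0000, -8.0000]] (det J = 41.0000).
Solving J·Δ = −F gives Δ = (0.2012, -0.5305).
Then the next iterate is (x, y)₁ = (-1.2988, -2.0305).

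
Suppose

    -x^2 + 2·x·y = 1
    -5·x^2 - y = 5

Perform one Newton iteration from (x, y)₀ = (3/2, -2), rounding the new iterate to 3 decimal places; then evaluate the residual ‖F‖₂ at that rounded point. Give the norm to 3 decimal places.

5.590

At (3/2, -2): F = (-9.250, -14.250).
Jacobian J = [[-2·x + 2·y, 2·x], [-10·x, -1]].
At the point, J = [[-7.000, 3.000], [-15.000, -1.000]] (det J = 52.000).
Solving J·Δ = −F gives Δ = (-1.000, 0.750).
Then the next iterate is (x, y)₁ = (0.500, -1.250).
Re-evaluating at (0.500, -1.250): F = (-2.500, -5.000), so ‖F‖₂ = 5.590.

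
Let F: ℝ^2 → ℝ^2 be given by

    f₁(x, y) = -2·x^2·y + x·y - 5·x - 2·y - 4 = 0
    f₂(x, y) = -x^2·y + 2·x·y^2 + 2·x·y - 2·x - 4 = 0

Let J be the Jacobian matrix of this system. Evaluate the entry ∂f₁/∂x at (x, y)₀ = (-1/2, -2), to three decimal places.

∂f₁/∂x = -4·x·y + y - 5.
At (-1/2, -2) this is -11.000.

-11.000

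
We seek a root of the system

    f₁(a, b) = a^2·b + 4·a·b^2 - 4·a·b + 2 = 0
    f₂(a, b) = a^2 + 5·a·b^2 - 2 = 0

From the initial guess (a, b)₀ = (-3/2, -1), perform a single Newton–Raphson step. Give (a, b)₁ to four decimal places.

(-1.2033, -0.5562)

At (-3/2, -1): F = (-12.2500, -7.2500).
Jacobian J = [[2·a·b + 4·b^2 - 4·b, a^2 + 8·a·b - 4·a], [2·a + 5·b^2, 10·a·b]].
At the point, J = [[11.0000, 20.2500], [2.0000, 15.0000]] (det J = 124.5000).
Solving J·Δ = −F gives Δ = (0.2967, 0.4438).
Then the next iterate is (a, b)₁ = (-1.2033, -0.5562).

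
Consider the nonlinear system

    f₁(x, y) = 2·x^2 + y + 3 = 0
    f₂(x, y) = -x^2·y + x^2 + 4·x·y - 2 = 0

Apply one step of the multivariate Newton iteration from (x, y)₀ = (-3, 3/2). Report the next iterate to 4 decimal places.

At (-3, 3/2): F = (22.5000, -24.5000).
Jacobian J = [[4·x, 1], [-2·x·y + 2·x + 4·y, -x^2 + 4·x]].
At the point, J = [[-12.0000, 1.0000], [9.0000, -21.0000]] (det J = 243.0000).
Solving J·Δ = −F gives Δ = (1.8436, -0.3765).
Then the next iterate is (x, y)₁ = (-1.1564, 1.1235).

(-1.1564, 1.1235)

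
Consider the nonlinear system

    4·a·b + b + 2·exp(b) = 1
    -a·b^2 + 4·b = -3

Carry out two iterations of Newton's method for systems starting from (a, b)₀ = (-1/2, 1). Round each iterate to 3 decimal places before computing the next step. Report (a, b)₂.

(-0.804, -0.766)

At (-1/2, 1): F = (3.43656, 7.500).
Jacobian J = [[4·b, 4·a + 2·exp(b) + 1], [-b^2, -2·a·b + 4]].
At the point, J = [[4.000, 4.43656], [-1.000, 5.000]] (det J = 24.43656).
Solving J·Δ = −F gives Δ = (0.658, -1.368).
Then the next iterate is (a, b)₁ = (0.158, -0.368).
Round to (0.158, -0.368) and repeat: F = (-0.21634, 1.50660), J = [[-1.472, 3.01623], [-0.13542, 4.11629]].
Δ = (-0.962, -0.398), so (a, b)₂ = (-0.804, -0.766).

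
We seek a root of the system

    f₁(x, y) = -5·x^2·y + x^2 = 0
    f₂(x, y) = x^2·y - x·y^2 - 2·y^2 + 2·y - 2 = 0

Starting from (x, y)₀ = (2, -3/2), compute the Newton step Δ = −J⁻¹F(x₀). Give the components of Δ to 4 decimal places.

(-0.4743, 0.8937)

At (2, -3/2): F = (34.0000, -20.0000).
Jacobian J = [[-10·x·y + 2·x, -5·x^2], [2·x·y - y^2, x^2 - 2·x·y - 4·y + 2]].
At the point, J = [[34.0000, -20.0000], [-8.2500, 18.0000]] (det J = 447.0000).
Solving J·Δ = −F gives Δ = (-0.4743, 0.8937).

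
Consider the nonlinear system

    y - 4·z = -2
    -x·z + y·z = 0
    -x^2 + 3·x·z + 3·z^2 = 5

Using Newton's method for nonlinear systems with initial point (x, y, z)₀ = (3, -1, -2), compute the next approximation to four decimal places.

At (3, -1, -2): F = (9.0000, 8.0000, -20.0000).
Jacobian J = [[0, 1, -4], [-z, z, -x + y], [-2·x + 3·z, 0, 3·x + 6·z]].
At the point, J = [[0.0000, 1.0000, -4.0000], [2.0000, -2.0000, -4.0000], [-12.0000, 0.0000, -3.0000]] (det J = 150.0000).
Solving J·Δ = −F gives Δ = (-2.1200, -1.7467, 1.8133).
Then the next iterate is (x, y, z)₁ = (0.8800, -2.7467, -0.1867).

(0.8800, -2.7467, -0.1867)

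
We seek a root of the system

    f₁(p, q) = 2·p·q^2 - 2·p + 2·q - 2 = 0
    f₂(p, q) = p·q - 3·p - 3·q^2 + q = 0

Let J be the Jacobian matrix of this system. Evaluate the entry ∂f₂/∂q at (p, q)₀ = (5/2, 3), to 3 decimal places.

-14.500

∂f₂/∂q = p - 6·q + 1.
At (5/2, 3) this is -14.500.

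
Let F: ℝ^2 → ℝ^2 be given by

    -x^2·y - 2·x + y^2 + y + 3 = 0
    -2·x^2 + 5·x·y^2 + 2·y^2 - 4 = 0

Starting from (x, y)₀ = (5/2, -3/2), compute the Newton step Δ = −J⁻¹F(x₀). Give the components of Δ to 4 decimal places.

(-0.9627, 0.3430)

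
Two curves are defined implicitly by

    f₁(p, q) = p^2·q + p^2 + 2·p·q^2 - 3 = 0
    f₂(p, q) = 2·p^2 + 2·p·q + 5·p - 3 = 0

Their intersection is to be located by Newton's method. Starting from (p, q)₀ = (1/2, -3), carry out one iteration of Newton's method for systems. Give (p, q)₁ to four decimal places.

At (1/2, -3): F = (5.5000, -3.0000).
Jacobian J = [[2·p·q + 2·p + 2·q^2, p^2 + 4·p·q], [4·p + 2·q + 5, 2·p]].
At the point, J = [[16.0000, -5.7500], [1.0000, 1.0000]] (det J = 21.7500).
Solving J·Δ = −F gives Δ = (0.5402, 2.4598).
Then the next iterate is (p, q)₁ = (1.0402, -0.5402).

(1.0402, -0.5402)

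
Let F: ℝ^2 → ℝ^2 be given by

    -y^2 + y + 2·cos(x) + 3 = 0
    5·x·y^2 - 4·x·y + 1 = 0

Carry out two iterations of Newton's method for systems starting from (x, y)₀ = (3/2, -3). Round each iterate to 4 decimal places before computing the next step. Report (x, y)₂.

At (3/2, -3): F = (-8.858526, 86.5000).
Jacobian J = [[-2·sin(x), -2·y + 1], [5·y^2 - 4·y, 10·x·y - 4·x]].
At the point, J = [[-1.994990, 7.0000], [57.0000, -51.0000]] (det J = -297.255511).
Solving J·Δ = −F gives Δ = (-0.5171, 1.1181).
Then the next iterate is (x, y)₁ = (0.9829, -1.8819).
Round to (0.9829, -1.8819) and repeat: F = (-1.314224, 25.803814), J = [[-1.664218, 4.7638], [25.235338, -22.428795]].
Δ = (-1.1274, -0.1180), so (x, y)₂ = (-0.1445, -1.9999).

(-0.1445, -1.9999)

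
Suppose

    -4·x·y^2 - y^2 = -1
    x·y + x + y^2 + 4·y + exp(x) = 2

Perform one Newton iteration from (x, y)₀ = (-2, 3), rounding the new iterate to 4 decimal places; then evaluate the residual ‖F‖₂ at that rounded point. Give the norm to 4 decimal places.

17.1797

At (-2, 3): F = (64.0000, 11.135335).
Jacobian J = [[-4·y^2, -8·x·y - 2·y], [y + exp(x) + 1, x + 2·y + 4]].
At the point, J = [[-36.0000, 42.0000], [4.135335, 8.0000]] (det J = -461.684082).
Solving J·Δ = −F gives Δ = (0.0960, -1.4415).
Then the next iterate is (x, y)₁ = (-1.9040, 1.5585).
Re-evaluating at (-1.9040, 1.5585): F = (17.069750, 1.940510), so ‖F‖₂ = 17.1797.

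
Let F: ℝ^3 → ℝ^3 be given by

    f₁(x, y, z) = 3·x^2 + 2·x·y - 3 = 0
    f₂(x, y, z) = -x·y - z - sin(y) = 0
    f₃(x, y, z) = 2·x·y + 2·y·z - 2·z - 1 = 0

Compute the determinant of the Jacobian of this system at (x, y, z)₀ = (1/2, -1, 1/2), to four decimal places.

J = [[6·x + 2·y, 2·x, 0], [-y, -x - cos(y), -1], [2·y, 2·x + 2·z, 2·y - 2]].
At the point, J = [[1.0000, 1.0000, 0.0000], [1.0000, -1.040302, -1.0000], [-2.0000, 2.0000, -4.0000]].
det J = 12.1612.

12.1612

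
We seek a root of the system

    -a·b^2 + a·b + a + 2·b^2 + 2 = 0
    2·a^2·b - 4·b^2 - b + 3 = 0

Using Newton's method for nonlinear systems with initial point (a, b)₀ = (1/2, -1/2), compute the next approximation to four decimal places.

(92.0000, 25.0000)

At (1/2, -1/2): F = (2.6250, 2.2500).
Jacobian J = [[-b^2 + b + 1, -2·a·b + a + 4·b], [4·a·b, 2·a^2 - 8·b - 1]].
At the point, J = [[0.2500, -1.0000], [-1.0000, 3.5000]] (det J = -0.1250).
Solving J·Δ = −F gives Δ = (91.5000, 25.5000).
Then the next iterate is (a, b)₁ = (92.0000, 25.0000).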